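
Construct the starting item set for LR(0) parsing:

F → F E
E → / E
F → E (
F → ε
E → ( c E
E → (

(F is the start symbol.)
{ [E → . ( c E], [E → . (], [E → . / E], [F → . E (], [F → . F E], [F → .], [F' → . F] }

First, augment the grammar with F' → F
I₀ = CLOSURE({ [F' → . F] }):
  [F' → . F] has the dot before F: add [F → . F E], [F → . E (], [F → .]
  [F → . E (] has the dot before E: add [E → . / E], [E → . ( c E], [E → . (]
No further items can be added.

I₀ = { [E → . ( c E], [E → . (], [E → . / E], [F → . E (], [F → . F E], [F → .], [F' → . F] }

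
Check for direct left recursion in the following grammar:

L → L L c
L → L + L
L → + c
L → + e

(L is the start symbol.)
Direct left recursion occurs when N → N α for some non-terminal N (the right-hand side begins with the left-hand side itself).

L → L L c: LEFT RECURSIVE (starts with L)
L → L + L: LEFT RECURSIVE (starts with L)
L → + c: starts with '+'
L → + e: starts with '+'

The grammar has direct left recursion on: L.

Answer: Yes, L is left-recursive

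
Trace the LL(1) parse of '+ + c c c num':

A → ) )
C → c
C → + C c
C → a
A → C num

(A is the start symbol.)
LL(1) parsing maintains a stack (initially the start symbol over $) and the input. At each step: if the stack top is a terminal, match it against the current input token; if it is a non-terminal N, replace it with the RHS of M[N, lookahead] (the unique production whose predict set contains the lookahead).

Stack is shown with the top on the left.

Stack          Input            Action
--------------------------------------
A $            + + c c c num $  output A → C num
C num $        + + c c c num $  output C → + C c
+ C c num $    + + c c c num $  match '+'
C c num $      + c c c num $    output C → + C c
+ C c c num $  + c c c num $    match '+'
C c c num $    c c c num $      output C → c
c c c num $    c c c num $      match 'c'
c c num $      c c num $        match 'c'
c num $        c num $          match 'c'
num $          num $            match 'num'
$              $                accept

The string is accepted.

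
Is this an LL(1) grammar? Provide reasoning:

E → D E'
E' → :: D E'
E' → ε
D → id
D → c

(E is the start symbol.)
A grammar is LL(1) if for each non-terminal N with multiple productions, the predict sets of those productions are pairwise disjoint, where PREDICT(N → α) = (FIRST(α) \ {ε}) ∪ (FOLLOW(N) if α ⇒* ε).

Relevant sets:
  FOLLOW(E') = { $ }

For E':
  PREDICT(E' → :: D E') = { '::' }
  PREDICT(E' → ε) = { $ }
For D:
  PREDICT(D → id) = { 'id' }
  PREDICT(D → c) = { 'c' }
E has a single production, so nothing to check there.

All predict sets are disjoint. The grammar IS LL(1).

Answer: Yes, the grammar is LL(1).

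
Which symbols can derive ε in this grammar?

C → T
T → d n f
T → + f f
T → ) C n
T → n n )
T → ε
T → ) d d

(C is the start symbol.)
A non-terminal is nullable if it can derive ε (the empty string): either it has an ε-production, or it has a production whose right-hand side consists entirely of nullable non-terminals.

ε-productions: T → ε
So T is immediately nullable.
C → T: every symbol on the right is nullable, so C is nullable too.
Every non-terminal is now nullable.
Nullable = { 'C', 'T' }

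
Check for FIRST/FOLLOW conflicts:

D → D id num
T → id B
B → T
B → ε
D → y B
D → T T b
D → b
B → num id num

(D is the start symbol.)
Nullable non-terminals: B.
FIRST sets used below: FIRST(T) = { 'id' }

B: nullable alternative(s) B → ε; FOLLOW(B) = { $, 'b', 'id' }
  B → T: FIRST \ {ε} = { 'id' } — overlaps FOLLOW(B) on { 'id' }: CONFLICT
  B → ε: FIRST \ {ε} = { } — this is the only nullable alternative, skip
  B → num id num: FIRST \ {ε} = { 'num' } — disjoint from FOLLOW(B)

D, T have no nullable alternative, so no FIRST/FOLLOW check is needed there.

So the grammar has 1 FIRST/FOLLOW conflict (marked CONFLICT above).

Answer: Yes. B → T with FOLLOW(B) on { 'id' }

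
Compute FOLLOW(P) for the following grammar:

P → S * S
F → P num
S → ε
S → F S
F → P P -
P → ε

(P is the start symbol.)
{ $, '*', '-', 'num' }

P is the start symbol, so $ ∈ FOLLOW(P).
In F → P num: P is followed by num, add FIRST(num) \ {ε} = { 'num' }
In F → P P -: P is followed by P '-', add FIRST(P '-') \ {ε} = { '*', '-', 'num' }
In F → P P -: P is followed by '-', add FIRST('-') \ {ε} = { '-' }

Taking the union: FOLLOW(P) = { $, '*', '-', 'num' }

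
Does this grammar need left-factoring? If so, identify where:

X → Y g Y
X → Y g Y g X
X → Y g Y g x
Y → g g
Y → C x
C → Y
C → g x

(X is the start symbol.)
Left-factoring is needed when two productions for the same non-terminal
share a common prefix on the right-hand side.

Productions for X:
  X → Y g Y
  X → Y g Y g X
  X → Y g Y g x
Productions for Y:
  Y → g g
  Y → C x
Productions for C:
  C → Y
  C → g x

Found common prefix 'Y g Y' in productions for X

Answer: Yes, X has productions with common prefix 'Y g Y'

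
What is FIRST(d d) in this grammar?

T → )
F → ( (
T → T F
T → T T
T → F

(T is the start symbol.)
To compute FIRST(d d), process the symbols left to right:
Symbol d is a terminal. Add 'd' and stop.
FIRST(d d) = { 'd' }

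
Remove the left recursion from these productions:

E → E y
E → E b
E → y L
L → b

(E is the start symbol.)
E → y L E'
E' → y E'
E' → b E'
E' → ε
L → b

E is directly left-recursive. The standard transformation for
  A → A α₁ | ... | A α_m | β₁ | ... | β_n
is
  A  → β₁ A' | ... | β_n A'
  A' → α₁ A' | ... | α_m A' | ε

E → y L becomes E → y L E'
E → E y becomes E' → y E'
E → E b becomes E' → b E'
Add E' → ε

Productions for other non-terminals are unchanged:
  L → b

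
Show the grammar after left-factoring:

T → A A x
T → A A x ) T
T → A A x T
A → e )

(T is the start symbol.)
Left-factoring transforms A → αβ₁ | αβ₂ into A → αA' and A' → β₁ | β₂
(α is the longest common prefix among the alternatives). Repeat until
no nonterminal has two alternatives with a common prefix.

Round 1: T has alternatives sharing prefix 'A A x'. Introduce T': T → A A x T'
  Add: T' → ε
  Add: T' → ) T
  Add: T' → T

No remaining common prefixes — done.

Resulting grammar:
T → A A x T'
T' → ε
T' → ) T
T' → T
A → e )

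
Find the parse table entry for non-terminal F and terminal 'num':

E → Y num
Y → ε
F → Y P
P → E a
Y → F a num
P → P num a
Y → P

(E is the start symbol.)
To find M[F, 'num'], we find productions for F where 'num' is in the predict set (PREDICT(N → α) = (FIRST(α) \ {ε}) ∪ (FOLLOW(N) if α ⇒* ε)).

Relevant sets:
  FIRST(Y) = { 'num', ε }
  FIRST(P) = { 'num' }

F → Y P: PREDICT = { 'num' }
  'num' is in predict set, so this production goes in M[F, 'num']

M[F, 'num'] = F → Y P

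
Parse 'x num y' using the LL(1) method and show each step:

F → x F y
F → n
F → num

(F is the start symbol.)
LL(1) parsing maintains a stack (initially the start symbol over $) and the input. At each step: if the stack top is a terminal, match it against the current input token; if it is a non-terminal N, replace it with the RHS of M[N, lookahead] (the unique production whose predict set contains the lookahead).

Stack is shown with the top on the left.

Stack    Input      Action
--------------------------
F $      x num y $  output F → x F y
x F y $  x num y $  match 'x'
F y $    num y $    output F → num
num y $  num y $    match 'num'
y $      y $        match 'y'
$        $          accept

The string is accepted.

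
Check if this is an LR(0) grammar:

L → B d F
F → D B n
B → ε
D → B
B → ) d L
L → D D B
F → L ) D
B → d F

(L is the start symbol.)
No. Shift-reduce conflict between [B → .] and [B → . ) d L]

A grammar is LR(0) if no state in the canonical LR(0) collection has:
  - both a shift item (dot before a terminal) and a complete item (shift-reduce conflict), or
  - two or more complete items (reduce-reduce conflict; the accept item [L' → L .] counts as a complete item here).

Augment with L' → L and build the canonical LR(0) collection (I0 = CLOSURE({[L' → . L]}), then GOTO on every symbol after a dot until no new states appear). It has 20 states:
  I0: { [B → . ) d L], [B → . d F], [B → .], [D → . B], [L → . B d F], [L → . D D B], [L' → . L] }  — shift, reduce
  I1: { [B → ) . d L] }  — shift
  I2: { [D → B .], [L → B . d F] }  — shift, reduce
  I3: { [B → . ) d L], [B → . d F], [B → .], [D → . B], [L → D . D B] }  — shift, reduce
  I4: { [L' → L .] }  — accept
  I5: { [B → . ) d L], [B → . d F], [B → .], [B → d . F], [D → . B], [F → . D B n], [F → . L ) D], [L → . B d F], [L → . D D B] }  — shift, reduce
  I6: { [B → . ) d L], [B → . d F], [B → .], [D → . B], [F → D . B n], [L → D . D B] }  — shift, reduce
  I7: { [B → d F .] }  — reduce
  I8: { [F → L . ) D] }  — shift
  I9: { [B → . ) d L], [B → . d F], [B → .], [D → . B], [F → L ) . D] }  — shift, reduce
  I10: { [D → B .] }  — reduce
  I11: { [F → L ) D .] }  — reduce
  I12: { [D → B .], [F → D B . n] }  — shift, reduce
  I13: { [B → . ) d L], [B → . d F], [B → .], [L → D D . B] }  — shift, reduce
  I14: { [L → D D B .] }  — reduce
  I15: { [F → D B n .] }  — reduce
  I16: { [B → . ) d L], [B → . d F], [B → .], [D → . B], [F → . D B n], [F → . L ) D], [L → . B d F], [L → . D D B], [L → B d . F] }  — shift, reduce
  I17: { [L → B d F .] }  — reduce
  I18: { [B → ) d . L], [B → . ) d L], [B → . d F], [B → .], [D → . B], [L → . B d F], [L → . D D B] }  — shift, reduce
  I19: { [B → ) d L .] }  — reduce

Conflict in state I0:
  Shift-reduce conflict between [B → .] and [B → . ) d L]
So the grammar is NOT LR(0).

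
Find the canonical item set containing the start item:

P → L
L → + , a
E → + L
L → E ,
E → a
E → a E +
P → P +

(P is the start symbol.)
First, augment the grammar with P' → P
I₀ = CLOSURE({ [P' → . P] }):
  [P' → . P] has the dot before P: add [P → . L], [P → . P +]
  [P → . L] has the dot before L: add [L → . + , a], [L → . E ,]
  [L → . E ,] has the dot before E: add [E → . + L], [E → . a], [E → . a E +]
No further items can be added.

I₀ = { [E → . + L], [E → . a E +], [E → . a], [L → . + , a], [L → . E ,], [P → . L], [P → . P +], [P' → . P] }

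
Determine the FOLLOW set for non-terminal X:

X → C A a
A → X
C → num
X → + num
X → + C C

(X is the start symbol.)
{ $, 'a' }

X is the start symbol, so $ ∈ FOLLOW(X).
In A → X: X is at the end, add FOLLOW(A)

The FOLLOW sets referred to above (computed the same way, to a fixed point):
  FOLLOW(A) = { 'a' }

Taking the union: FOLLOW(X) = { $, 'a' }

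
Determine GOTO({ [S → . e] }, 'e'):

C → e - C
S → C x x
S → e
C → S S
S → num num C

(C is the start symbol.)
{ [S → e .] }

GOTO(I, 'e') = CLOSURE({ [A → αX.β] : [A → α.Xβ] ∈ I, X = 'e' })

Items with dot before 'e', with the dot advanced:
  [S → . e] → [S → e .]
Closure adds nothing (no advanced item has the dot before a non-terminal).

GOTO = { [S → e .] }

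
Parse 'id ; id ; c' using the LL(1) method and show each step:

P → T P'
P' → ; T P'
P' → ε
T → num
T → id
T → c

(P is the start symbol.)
Stack is shown with the top on the left.

Stack     Input          Action
-------------------------------
P $       id ; id ; c $  output P → T P'
T P' $    id ; id ; c $  output T → id
id P' $   id ; id ; c $  match 'id'
P' $      ; id ; c $     output P' → ; T P'
; T P' $  ; id ; c $     match ';'
T P' $    id ; c $       output T → id
id P' $   id ; c $       match 'id'
P' $      ; c $          output P' → ; T P'
; T P' $  ; c $          match ';'
T P' $    c $            output T → c
c P' $    c $            match 'c'
P' $      $              output P' → ε
$         $              accept

The string is accepted.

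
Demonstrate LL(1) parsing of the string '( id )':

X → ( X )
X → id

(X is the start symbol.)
Stack is shown with the top on the left.

Stack    Input     Action
-------------------------
X $      ( id ) $  output X → ( X )
( X ) $  ( id ) $  match '('
X ) $    id ) $    output X → id
id ) $   id ) $    match 'id'
) $      ) $       match ')'
$        $         accept

The string is accepted.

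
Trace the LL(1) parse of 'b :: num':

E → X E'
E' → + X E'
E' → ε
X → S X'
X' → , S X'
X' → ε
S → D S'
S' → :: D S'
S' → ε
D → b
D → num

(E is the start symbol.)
Stack is shown with the top on the left.

Stack            Input       Action
-----------------------------------
E $              b :: num $  output E → X E'
X E' $           b :: num $  output X → S X'
S X' E' $        b :: num $  output S → D S'
D S' X' E' $     b :: num $  output D → b
b S' X' E' $     b :: num $  match 'b'
S' X' E' $       :: num $    output S' → :: D S'
:: D S' X' E' $  :: num $    match '::'
D S' X' E' $     num $       output D → num
num S' X' E' $   num $       match 'num'
S' X' E' $       $           output S' → ε
X' E' $          $           output X' → ε
E' $             $           output E' → ε
$                $           accept

The string is accepted.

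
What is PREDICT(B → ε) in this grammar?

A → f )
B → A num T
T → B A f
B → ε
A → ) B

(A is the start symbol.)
PREDICT(B → ε) = (FIRST(RHS) \ {ε}) ∪ (FOLLOW(B) if ε ∈ FIRST(RHS), i.e. RHS ⇒* ε)
The right-hand side is ε (FIRST(ε) = { ε }), so the predict set is FOLLOW(B) = { $, ')', 'f', 'num' }
PREDICT(B → ε) = { $, ')', 'f', 'num' }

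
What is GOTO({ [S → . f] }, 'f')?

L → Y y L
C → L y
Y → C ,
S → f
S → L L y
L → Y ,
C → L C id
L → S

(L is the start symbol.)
GOTO(I, 'f') = CLOSURE({ [A → αX.β] : [A → α.Xβ] ∈ I, X = 'f' })

Items with dot before 'f', with the dot advanced:
  [S → . f] → [S → f .]
Closure adds nothing (no advanced item has the dot before a non-terminal).

GOTO = { [S → f .] }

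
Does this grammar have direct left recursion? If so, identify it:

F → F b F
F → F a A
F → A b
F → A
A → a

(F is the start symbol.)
Direct left recursion occurs when N → N α for some non-terminal N (the right-hand side begins with the left-hand side itself).

F → F b F: LEFT RECURSIVE (starts with F)
F → F a A: LEFT RECURSIVE (starts with F)
F → A b: starts with A
F → A: starts with A
A → a: starts with a

The grammar has direct left recursion on: F.

Answer: Yes, F is left-recursive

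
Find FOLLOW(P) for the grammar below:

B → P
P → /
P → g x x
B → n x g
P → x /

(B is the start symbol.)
{ $ }

To compute FOLLOW(P), find every occurrence of P on a right-hand side N → α P β: add FIRST(β) \ {ε}, and if β is empty or nullable also add FOLLOW(N). Iterate to a fixed point.

In B → P: P is at the end, add FOLLOW(B)

The FOLLOW sets referred to above (computed the same way, to a fixed point):
  FOLLOW(B) = { $ }

Taking the union: FOLLOW(P) = { $ }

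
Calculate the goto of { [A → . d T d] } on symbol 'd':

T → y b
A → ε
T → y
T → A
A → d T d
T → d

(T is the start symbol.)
{ [A → . d T d], [A → .], [A → d . T d], [T → . A], [T → . d], [T → . y b], [T → . y] }

GOTO(I, 'd') = CLOSURE({ [A → αX.β] : [A → α.Xβ] ∈ I, X = 'd' })

Items with dot before 'd', with the dot advanced:
  [A → . d T d] → [A → d . T d]
Closure of the advanced items:
  [A → d . T d] has the dot before T: add [T → . y b], [T → . y], [T → . A], [T → . d]
  [T → . A] has the dot before A: add [A → .], [A → . d T d]

GOTO = { [A → . d T d], [A → .], [A → d . T d], [T → . A], [T → . d], [T → . y b], [T → . y] }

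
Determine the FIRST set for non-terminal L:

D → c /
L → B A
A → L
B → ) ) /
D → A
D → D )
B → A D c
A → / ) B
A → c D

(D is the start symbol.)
To compute FIRST(L), examine every production with L on the left-hand side, reading each right-hand side left to right until a non-nullable symbol is reached.

FIRST sets of the other non-terminals involved (by the same procedure, iterated to a fixed point):
  FIRST(B) = { ')', '/', 'c' }

From L → B A:
  - B is a non-terminal: add FIRST(B) \ {ε} = { ')', '/', 'c' }
    B is not nullable, so stop

Collecting: FIRST(L) = { ')', '/', 'c' }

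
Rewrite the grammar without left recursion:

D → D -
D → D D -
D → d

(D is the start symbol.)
D → d D'
D' → - D'
D' → D - D'
D' → ε

D is directly left-recursive. The standard transformation for
  A → A α₁ | ... | A α_m | β₁ | ... | β_n
is
  A  → β₁ A' | ... | β_n A'
  A' → α₁ A' | ... | α_m A' | ε

D → d becomes D → d D'
D → D - becomes D' → - D'
D → D D - becomes D' → D - D'
Add D' → ε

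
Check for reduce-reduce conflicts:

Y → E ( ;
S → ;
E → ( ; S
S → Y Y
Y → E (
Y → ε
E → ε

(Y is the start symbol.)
Yes — I0: [E → .] vs [Y → .]; I6: [E → .] vs [Y → .]; I9: [E → .] vs [Y → .]

Augment with Y' → Y and build the canonical LR(0) collection (I0 = CLOSURE({[Y' → . Y]}), then GOTO on every symbol after a dot until no new states appear). It has 11 states:
  I0: { [E → . ( ; S], [E → .], [Y → . E ( ;], [Y → . E (], [Y → .], [Y' → . Y] }  — shift, 2 reduces
  I1: { [E → ( . ; S] }  — shift
  I2: { [Y → E . ( ;], [Y → E . (] }  — shift
  I3: { [Y' → Y .] }  — accept
  I4: { [Y → E ( . ;], [Y → E ( .] }  — shift, reduce
  I5: { [Y → E ( ; .] }  — reduce
  I6: { [E → ( ; . S], [E → . ( ; S], [E → .], [S → . ;], [S → . Y Y], [Y → . E ( ;], [Y → . E (], [Y → .] }  — shift, 2 reduces
  I7: { [S → ; .] }  — reduce
  I8: { [E → ( ; S .] }  — reduce
  I9: { [E → . ( ; S], [E → .], [S → Y . Y], [Y → . E ( ;], [Y → . E (], [Y → .] }  — shift, 2 reduces
  I10: { [S → Y Y .] }  — reduce

I0 contains complete items [E → .], [Y → .] — reduce-reduce conflict.
I6 contains complete items [E → .], [Y → .] — reduce-reduce conflict.
I9 contains complete items [E → .], [Y → .] — reduce-reduce conflict.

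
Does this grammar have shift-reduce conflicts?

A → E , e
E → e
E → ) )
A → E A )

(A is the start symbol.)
Augment with A' → A and build the canonical LR(0) collection (I0 = CLOSURE({[A' → . A]}), then GOTO on every symbol after a dot until no new states appear). It has 10 states:
  I0: { [A → . E , e], [A → . E A )], [A' → . A], [E → . ) )], [E → . e] }  — shift
  I1: { [E → ) . )] }  — shift
  I2: { [A' → A .] }  — accept
  I3: { [A → . E , e], [A → . E A )], [A → E . , e], [A → E . A )], [E → . ) )], [E → . e] }  — shift
  I4: { [E → e .] }  — reduce
  I5: { [A → E , . e] }  — shift
  I6: { [A → E A . )] }  — shift
  I7: { [A → E A ) .] }  — reduce
  I8: { [A → E , e .] }  — reduce
  I9: { [E → ) ) .] }  — reduce

No state contains both a complete item and a shift item.

Answer: No shift-reduce conflicts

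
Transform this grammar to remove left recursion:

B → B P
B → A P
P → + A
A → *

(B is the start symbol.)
B is directly left-recursive. The standard transformation for
  A → A α₁ | ... | A α_m | β₁ | ... | β_n
is
  A  → β₁ A' | ... | β_n A'
  A' → α₁ A' | ... | α_m A' | ε

B → A P becomes B → A P B'
B → B P becomes B' → P B'
Add B' → ε

Productions for other non-terminals are unchanged:
  P → + A
  A → *

Resulting grammar:
B → A P B'
B' → P B'
B' → ε
P → + A
A → *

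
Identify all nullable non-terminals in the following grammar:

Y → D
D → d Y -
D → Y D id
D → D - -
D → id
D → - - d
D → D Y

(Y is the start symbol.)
None

There are no ε-productions, so no non-terminal can derive ε.
No non-terminals are nullable.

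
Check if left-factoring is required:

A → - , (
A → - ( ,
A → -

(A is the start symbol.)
Yes, A has productions with common prefix '-'

Left-factoring is needed when two productions for the same non-terminal
share a common prefix on the right-hand side.

Productions for A:
  A → - , (
  A → - ( ,
  A → -

Found common prefix '-' in productions for A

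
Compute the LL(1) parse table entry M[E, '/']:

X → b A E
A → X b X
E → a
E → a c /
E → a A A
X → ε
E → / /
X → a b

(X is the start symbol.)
To find M[E, '/'], we find productions for E where '/' is in the predict set (PREDICT(N → α) = (FIRST(α) \ {ε}) ∪ (FOLLOW(N) if α ⇒* ε)).

E → a: PREDICT = { 'a' }
E → a c /: PREDICT = { 'a' }
E → a A A: PREDICT = { 'a' }
E → / /: PREDICT = { '/' }
  '/' is in predict set, so this production goes in M[E, '/']

M[E, '/'] = E → / /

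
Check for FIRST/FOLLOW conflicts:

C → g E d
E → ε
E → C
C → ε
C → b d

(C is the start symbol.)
No FIRST/FOLLOW conflicts.

A FIRST/FOLLOW conflict occurs when a non-terminal N has a nullable alternative N → β (β ⇒* ε) and another alternative N → α with FIRST(α) ∩ FOLLOW(N) ≠ ∅: on such a lookahead the parser cannot decide between expanding α and letting N vanish via β.

Nullable non-terminals: C, E.
FIRST sets used below: FIRST(C) = { 'b', 'g', ε }

C: nullable alternative(s) C → ε; FOLLOW(C) = { $, 'd' }
  C → g E d: FIRST \ {ε} = { 'g' } — disjoint from FOLLOW(C)
  C → ε: FIRST \ {ε} = { } — this is the only nullable alternative, skip
  C → b d: FIRST \ {ε} = { 'b' } — disjoint from FOLLOW(C)

E: nullable alternative(s) E → ε, E → C; FOLLOW(E) = { 'd' }
  E → ε: FIRST \ {ε} = { } — disjoint from FOLLOW(E)
  E → C: FIRST \ {ε} = { 'b', 'g' } — disjoint from FOLLOW(E)

No FIRST/FOLLOW conflicts found.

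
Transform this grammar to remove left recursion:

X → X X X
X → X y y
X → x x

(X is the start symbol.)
X is directly left-recursive. The standard transformation for
  A → A α₁ | ... | A α_m | β₁ | ... | β_n
is
  A  → β₁ A' | ... | β_n A'
  A' → α₁ A' | ... | α_m A' | ε

X → x x becomes X → x x X'
X → X X X becomes X' → X X X'
X → X y y becomes X' → y y X'
Add X' → ε

Resulting grammar:
X → x x X'
X' → X X X'
X' → y y X'
X' → ε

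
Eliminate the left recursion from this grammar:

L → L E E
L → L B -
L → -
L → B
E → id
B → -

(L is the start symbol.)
L is directly left-recursive. The standard transformation for
  A → A α₁ | ... | A α_m | β₁ | ... | β_n
is
  A  → β₁ A' | ... | β_n A'
  A' → α₁ A' | ... | α_m A' | ε

L → - becomes L → - L'
L → B becomes L → B L'
L → L E E becomes L' → E E L'
L → L B - becomes L' → B - L'
Add L' → ε

Productions for other non-terminals are unchanged:
  E → id
  B → -

Resulting grammar:
L → - L'
L → B L'
L' → E E L'
L' → B - L'
L' → ε
E → id
B → -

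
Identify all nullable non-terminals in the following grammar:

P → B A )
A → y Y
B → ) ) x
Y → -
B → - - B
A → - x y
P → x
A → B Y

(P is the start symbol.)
A non-terminal is nullable if it can derive ε (the empty string): either it has an ε-production, or it has a production whose right-hand side consists entirely of nullable non-terminals.

There are no ε-productions, so no non-terminal can derive ε.
No non-terminals are nullable.

Answer: None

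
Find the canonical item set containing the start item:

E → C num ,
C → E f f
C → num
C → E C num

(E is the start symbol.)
First, augment the grammar with E' → E
I₀ = CLOSURE({ [E' → . E] }):
  [E' → . E] has the dot before E: add [E → . C num ,]
  [E → . C num ,] has the dot before C: add [C → . E f f], [C → . num], [C → . E C num]
No further items can be added.

I₀ = { [C → . E C num], [C → . E f f], [C → . num], [E → . C num ,], [E' → . E] }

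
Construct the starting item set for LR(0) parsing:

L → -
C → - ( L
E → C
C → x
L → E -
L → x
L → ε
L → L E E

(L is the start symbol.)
{ [C → . - ( L], [C → . x], [E → . C], [L → . -], [L → . E -], [L → . L E E], [L → . x], [L → .], [L' → . L] }

First, augment the grammar with L' → L
I₀ = CLOSURE({ [L' → . L] }):
  [L' → . L] has the dot before L: add [L → . -], [L → . E -], [L → . x], [L → .], [L → . L E E]
  [L → . E -] has the dot before E: add [E → . C]
  [E → . C] has the dot before C: add [C → . - ( L], [C → . x]
No further items can be added.

I₀ = { [C → . - ( L], [C → . x], [E → . C], [L → . -], [L → . E -], [L → . L E E], [L → . x], [L → .], [L' → . L] }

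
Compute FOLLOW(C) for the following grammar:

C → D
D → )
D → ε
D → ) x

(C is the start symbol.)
C is the start symbol, so $ ∈ FOLLOW(C).
C does not occur on any right-hand side.

Taking the union: FOLLOW(C) = { $ }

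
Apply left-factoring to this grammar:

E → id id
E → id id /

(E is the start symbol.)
Left-factoring transforms A → αβ₁ | αβ₂ into A → αA' and A' → β₁ | β₂
(α is the longest common prefix among the alternatives). Repeat until
no nonterminal has two alternatives with a common prefix.

Round 1: E has alternatives sharing prefix 'id id'. Introduce E': E → id id E'
  Add: E' → ε
  Add: E' → /

No remaining common prefixes — done.

Resulting grammar:
E → id id E'
E' → ε
E' → /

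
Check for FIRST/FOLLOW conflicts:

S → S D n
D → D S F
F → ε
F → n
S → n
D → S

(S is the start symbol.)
Yes. F → n with FOLLOW(F) on { 'n' }

A FIRST/FOLLOW conflict occurs when a non-terminal N has a nullable alternative N → β (β ⇒* ε) and another alternative N → α with FIRST(α) ∩ FOLLOW(N) ≠ ∅: on such a lookahead the parser cannot decide between expanding α and letting N vanish via β.

Nullable non-terminals: F.

F: nullable alternative(s) F → ε; FOLLOW(F) = { 'n' }
  F → ε: FIRST \ {ε} = { } — this is the only nullable alternative, skip
  F → n: FIRST \ {ε} = { 'n' } — overlaps FOLLOW(F) on { 'n' }: CONFLICT

D, S have no nullable alternative, so no FIRST/FOLLOW check is needed there.

So the grammar has 1 FIRST/FOLLOW conflict (marked CONFLICT above).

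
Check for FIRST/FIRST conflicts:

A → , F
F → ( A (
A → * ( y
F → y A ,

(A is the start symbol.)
A FIRST/FIRST conflict occurs when two productions N → α and N → β for the same non-terminal have FIRST(α) ∩ FIRST(β) ≠ ∅ (with ε ∈ FIRST of a nullable right-hand side, so two nullable alternatives also conflict).

Productions for A:
  A → , F: FIRST = { ',' }
  A → * ( y: FIRST = { '*' }
Productions for F:
  F → ( A (: FIRST = { '(' }
  F → y A ,: FIRST = { 'y' }

All alternatives of each non-terminal have pairwise disjoint FIRST sets.

Answer: No FIRST/FIRST conflicts.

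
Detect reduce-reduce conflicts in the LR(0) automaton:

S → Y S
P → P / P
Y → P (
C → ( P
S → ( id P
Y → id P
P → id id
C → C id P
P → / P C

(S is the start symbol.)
Augment with S' → S and build the canonical LR(0) collection (I0 = CLOSURE({[S' → . S]}), then GOTO on every symbol after a dot until no new states appear). It has 23 states:
  I0: { [P → . / P C], [P → . P / P], [P → . id id], [S → . ( id P], [S → . Y S], [S' → . S], [Y → . P (], [Y → . id P] }  — shift
  I1: { [S → ( . id P] }  — shift
  I2: { [P → . / P C], [P → . P / P], [P → . id id], [P → / . P C] }  — shift
  I3: { [P → P . / P], [Y → P . (] }  — shift
  I4: { [S' → S .] }  — accept
  I5: { [P → . / P C], [P → . P / P], [P → . id id], [S → . ( id P], [S → . Y S], [S → Y . S], [Y → . P (], [Y → . id P] }  — shift
  I6: { [P → . / P C], [P → . P / P], [P → . id id], [P → id . id], [Y → id . P] }  — shift
  I7: { [P → P . / P], [Y → id P .] }  — shift, reduce
  I8: { [P → id . id], [P → id id .] }  — shift, reduce
  I9: { [P → id id .] }  — reduce
  I10: { [P → . / P C], [P → . P / P], [P → . id id], [P → P / . P] }  — shift
  I11: { [P → P . / P], [P → P / P .] }  — shift, reduce
  I12: { [P → id . id] }  — shift
  I13: { [S → Y S .] }  — reduce
  I14: { [Y → P ( .] }  — reduce
  I15: { [C → . ( P], [C → . C id P], [P → / P . C], [P → P . / P] }  — shift
  I16: { [C → ( . P], [P → . / P C], [P → . P / P], [P → . id id] }  — shift
  I17: { [C → C . id P], [P → / P C .] }  — shift, reduce
  I18: { [C → C id . P], [P → . / P C], [P → . P / P], [P → . id id] }  — shift
  I19: { [C → C id P .], [P → P . / P] }  — shift, reduce
  I20: { [C → ( P .], [P → P . / P] }  — shift, reduce
  I21: { [P → . / P C], [P → . P / P], [P → . id id], [S → ( id . P] }  — shift
  I22: { [P → P . / P], [S → ( id P .] }  — shift, reduce

No state contains more than one complete item.

Answer: No reduce-reduce conflicts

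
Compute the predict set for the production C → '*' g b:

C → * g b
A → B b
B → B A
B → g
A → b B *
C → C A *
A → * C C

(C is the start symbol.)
PREDICT(C → '*' g b) = (FIRST(RHS) \ {ε}) ∪ (FOLLOW(C) if ε ∈ FIRST(RHS), i.e. RHS ⇒* ε)
FIRST('*' g b) = { '*' }
ε ∉ FIRST('*' g b), so FOLLOW(C) is not added.
PREDICT(C → '*' g b) = { '*' }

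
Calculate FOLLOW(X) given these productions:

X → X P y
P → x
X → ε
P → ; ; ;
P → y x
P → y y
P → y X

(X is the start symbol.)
To compute FOLLOW(X), find every occurrence of X on a right-hand side N → α X β: add FIRST(β) \ {ε}, and if β is empty or nullable also add FOLLOW(N). Iterate to a fixed point.

X is the start symbol, so $ ∈ FOLLOW(X).
In X → X P y: X is followed by P y, add FIRST(P y) \ {ε} = { ';', 'x', 'y' }
In P → y X: X is at the end, add FOLLOW(P)

The FOLLOW sets referred to above (computed the same way, to a fixed point):
  FOLLOW(P) = { 'y' }

Taking the union: FOLLOW(X) = { $, ';', 'x', 'y' }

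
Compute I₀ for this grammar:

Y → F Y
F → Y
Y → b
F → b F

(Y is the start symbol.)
First, augment the grammar with Y' → Y
I₀ = CLOSURE({ [Y' → . Y] }):
  [Y' → . Y] has the dot before Y: add [Y → . F Y], [Y → . b]
  [Y → . F Y] has the dot before F: add [F → . Y], [F → . b F]
No further items can be added.

I₀ = { [F → . Y], [F → . b F], [Y → . F Y], [Y → . b], [Y' → . Y] }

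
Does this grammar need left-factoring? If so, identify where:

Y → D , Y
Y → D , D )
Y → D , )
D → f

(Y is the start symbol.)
Left-factoring is needed when two productions for the same non-terminal
share a common prefix on the right-hand side.

Productions for Y:
  Y → D , Y
  Y → D , D )
  Y → D , )

Found common prefix 'D ,' in productions for Y

Answer: Yes, Y has productions with common prefix 'D ,'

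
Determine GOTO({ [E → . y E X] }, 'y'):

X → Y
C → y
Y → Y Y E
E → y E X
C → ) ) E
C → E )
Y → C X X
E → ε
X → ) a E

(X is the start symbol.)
{ [E → . y E X], [E → .], [E → y . E X] }

GOTO(I, 'y') = CLOSURE({ [A → αX.β] : [A → α.Xβ] ∈ I, X = 'y' })

Items with dot before 'y', with the dot advanced:
  [E → . y E X] → [E → y . E X]
Closure of the advanced items:
  [E → y . E X] has the dot before E: add [E → . y E X], [E → .]

GOTO = { [E → . y E X], [E → .], [E → y . E X] }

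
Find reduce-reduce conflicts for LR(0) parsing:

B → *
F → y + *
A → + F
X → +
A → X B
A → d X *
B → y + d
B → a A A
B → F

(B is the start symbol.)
No reduce-reduce conflicts

A reduce-reduce conflict occurs when an LR(0) state has two complete items [A → α .] and [B → β .] — both call for a reduction, and with no lookahead the parser cannot choose between them.

Augment with B' → B and build the canonical LR(0) collection (I0 = CLOSURE({[B' → . B]}), then GOTO on every symbol after a dot until no new states appear). It has 21 states:
  I0: { [B → . *], [B → . F], [B → . a A A], [B → . y + d], [B' → . B], [F → . y + *] }  — shift
  I1: { [B → * .] }  — reduce
  I2: { [B' → B .] }  — accept
  I3: { [B → F .] }  — reduce
  I4: { [A → . + F], [A → . X B], [A → . d X *], [B → a . A A], [X → . +] }  — shift
  I5: { [B → y . + d], [F → y . + *] }  — shift
  I6: { [B → y + . d], [F → y + . *] }  — shift
  I7: { [F → y + * .] }  — reduce
  I8: { [B → y + d .] }  — reduce
  I9: { [A → + . F], [F → . y + *], [X → + .] }  — shift, reduce
  I10: { [A → . + F], [A → . X B], [A → . d X *], [B → a A . A], [X → . +] }  — shift
  I11: { [A → X . B], [B → . *], [B → . F], [B → . a A A], [B → . y + d], [F → . y + *] }  — shift
  I12: { [A → d . X *], [X → . +] }  — shift
  I13: { [X → + .] }  — reduce
  I14: { [A → d X . *] }  — shift
  I15: { [A → d X * .] }  — reduce
  I16: { [A → X B .] }  — reduce
  I17: { [B → a A A .] }  — reduce
  I18: { [A → + F .] }  — reduce
  I19: { [F → y . + *] }  — shift
  I20: { [F → y + . *] }  — shift

No state contains more than one complete item.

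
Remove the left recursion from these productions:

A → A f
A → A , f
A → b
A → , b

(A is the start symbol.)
A is directly left-recursive. The standard transformation for
  A → A α₁ | ... | A α_m | β₁ | ... | β_n
is
  A  → β₁ A' | ... | β_n A'
  A' → α₁ A' | ... | α_m A' | ε

A → b becomes A → b A'
A → , b becomes A → , b A'
A → A f becomes A' → f A'
A → A , f becomes A' → , f A'
Add A' → ε

Resulting grammar:
A → b A'
A → , b A'
A' → f A'
A' → , f A'
A' → ε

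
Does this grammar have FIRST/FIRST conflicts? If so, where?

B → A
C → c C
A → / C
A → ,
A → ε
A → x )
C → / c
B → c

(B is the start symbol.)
No FIRST/FIRST conflicts.

FIRST sets of the non-terminals at (or reachable through a nullable prefix from) the front of some alternative:
  FIRST(A) = { ',', '/', 'x', ε }

Productions for B:
  B → A: FIRST = { ',', '/', 'x', ε }
  B → c: FIRST = { 'c' }
Productions for C:
  C → c C: FIRST = { 'c' }
  C → / c: FIRST = { '/' }
Productions for A:
  A → / C: FIRST = { '/' }
  A → ,: FIRST = { ',' }
  A → ε: FIRST = { ε }
  A → x ): FIRST = { 'x' }

All alternatives of each non-terminal have pairwise disjoint FIRST sets.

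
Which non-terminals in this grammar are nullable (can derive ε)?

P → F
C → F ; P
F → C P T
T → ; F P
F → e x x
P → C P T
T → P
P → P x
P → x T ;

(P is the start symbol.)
None

There are no ε-productions, so no non-terminal can derive ε.
No non-terminals are nullable.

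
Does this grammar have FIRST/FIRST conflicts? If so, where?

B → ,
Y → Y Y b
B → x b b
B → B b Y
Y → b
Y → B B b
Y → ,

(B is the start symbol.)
Yes. B → ',' / B → B b Y on { ',' }; B → x b b / B → B b Y on { 'x' }; Y → Y Y b / Y → b on { 'b' }; Y → Y Y b / Y → B B b on { ',', 'x' }; Y → Y Y b / Y → ',' on { ',' }; Y → B B b / Y → ',' on { ',' }

FIRST sets of the non-terminals at (or reachable through a nullable prefix from) the front of some alternative:
  FIRST(B) = { ',', 'x' }
  FIRST(Y) = { ',', 'b', 'x' }

Productions for B:
  B → ,: FIRST = { ',' }
  B → x b b: FIRST = { 'x' }
  B → B b Y: FIRST = { ',', 'x' }
Productions for Y:
  Y → Y Y b: FIRST = { ',', 'b', 'x' }
  Y → b: FIRST = { 'b' }
  Y → B B b: FIRST = { ',', 'x' }
  Y → ,: FIRST = { ',' }

Conflict for B: B → , and B → B b Y
  Overlap: { ',' }
Conflict for B: B → x b b and B → B b Y
  Overlap: { 'x' }
Conflict for Y: Y → Y Y b and Y → b
  Overlap: { 'b' }
Conflict for Y: Y → Y Y b and Y → B B b
  Overlap: { ',', 'x' }
Conflict for Y: Y → Y Y b and Y → ,
  Overlap: { ',' }
Conflict for Y: Y → B B b and Y → ,
  Overlap: { ',' }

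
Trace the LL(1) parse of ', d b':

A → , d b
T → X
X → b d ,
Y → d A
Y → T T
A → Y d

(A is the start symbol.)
LL(1) parsing maintains a stack (initially the start symbol over $) and the input. At each step: if the stack top is a terminal, match it against the current input token; if it is a non-terminal N, replace it with the RHS of M[N, lookahead] (the unique production whose predict set contains the lookahead).

Stack is shown with the top on the left.

Stack    Input    Action
------------------------
A $      , d b $  output A → , d b
, d b $  , d b $  match ','
d b $    d b $    match 'd'
b $      b $      match 'b'
$        $        accept

The string is accepted.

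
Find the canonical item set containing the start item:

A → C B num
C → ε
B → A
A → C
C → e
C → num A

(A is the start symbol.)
First, augment the grammar with A' → A
I₀ = CLOSURE({ [A' → . A] }):
  [A' → . A] has the dot before A: add [A → . C B num], [A → . C]
  [A → . C B num] has the dot before C: add [C → .], [C → . e], [C → . num A]
No further items can be added.

I₀ = { [A → . C B num], [A → . C], [A' → . A], [C → . e], [C → . num A], [C → .] }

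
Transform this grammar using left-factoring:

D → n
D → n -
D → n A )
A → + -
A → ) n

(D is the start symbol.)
Left-factoring transforms A → αβ₁ | αβ₂ into A → αA' and A' → β₁ | β₂
(α is the longest common prefix among the alternatives). Repeat until
no nonterminal has two alternatives with a common prefix.

Round 1: D has alternatives sharing prefix 'n'. Introduce D': D → n D'
  Add: D' → ε
  Add: D' → -
  Add: D' → A )

No remaining common prefixes — done.

Resulting grammar:
D → n D'
D' → ε
D' → -
D' → A )
A → + -
A → ) n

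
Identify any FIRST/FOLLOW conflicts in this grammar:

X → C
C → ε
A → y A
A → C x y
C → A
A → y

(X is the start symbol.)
Nullable non-terminals: C, X.
FIRST sets used below: FIRST(A) = { 'x', 'y' }

C: nullable alternative(s) C → ε; FOLLOW(C) = { $, 'x' }
  C → ε: FIRST \ {ε} = { } — this is the only nullable alternative, skip
  C → A: FIRST \ {ε} = { 'x', 'y' } — overlaps FOLLOW(C) on { 'x' }: CONFLICT
X has a nullable alternative but only one production, so nothing to check.

A has no nullable alternative, so no FIRST/FOLLOW check is needed there.

So the grammar has 1 FIRST/FOLLOW conflict (marked CONFLICT above).

Answer: Yes. C → A with FOLLOW(C) on { 'x' }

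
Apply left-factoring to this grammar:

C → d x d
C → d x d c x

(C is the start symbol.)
C → d x d C'
C' → ε
C' → c x

Left-factoring transforms A → αβ₁ | αβ₂ into A → αA' and A' → β₁ | β₂
(α is the longest common prefix among the alternatives). Repeat until
no nonterminal has two alternatives with a common prefix.

Round 1: C has alternatives sharing prefix 'd x d'. Introduce C': C → d x d C'
  Add: C' → ε
  Add: C' → c x

No remaining common prefixes — done.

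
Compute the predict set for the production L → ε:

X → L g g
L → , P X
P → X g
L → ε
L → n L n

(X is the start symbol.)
{ 'g', 'n' }

PREDICT(L → ε) = (FIRST(RHS) \ {ε}) ∪ (FOLLOW(L) if ε ∈ FIRST(RHS), i.e. RHS ⇒* ε)
The right-hand side is ε (FIRST(ε) = { ε }), so the predict set is FOLLOW(L) = { 'g', 'n' }
PREDICT(L → ε) = { 'g', 'n' }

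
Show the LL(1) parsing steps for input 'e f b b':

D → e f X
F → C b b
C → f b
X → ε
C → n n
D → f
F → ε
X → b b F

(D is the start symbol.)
LL(1) parsing maintains a stack (initially the start symbol over $) and the input. At each step: if the stack top is a terminal, match it against the current input token; if it is a non-terminal N, replace it with the RHS of M[N, lookahead] (the unique production whose predict set contains the lookahead).

Stack is shown with the top on the left.

Stack    Input      Action
--------------------------
D $      e f b b $  output D → e f X
e f X $  e f b b $  match 'e'
f X $    f b b $    match 'f'
X $      b b $      output X → b b F
b b F $  b b $      match 'b'
b F $    b $        match 'b'
F $      $          output F → ε
$        $          accept

The string is accepted.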